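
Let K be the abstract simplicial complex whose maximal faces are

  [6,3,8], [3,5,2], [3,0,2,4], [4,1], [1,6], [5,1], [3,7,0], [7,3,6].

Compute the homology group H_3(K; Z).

Take the total order 0 < 1 < 2 < 3 < 4 < 5 < 6 < 7 < 8 on the vertex set. Then K (dimension 3) consists of the simplices:

  0-simplices (9): [0], [1], [2], [3], [4], [5], [6], [7], [8]
  1-simplices (17): [0,2], [0,3], [0,4], [0,7], [1,4], [1,5], [1,6], [2,3], [2,4], [2,5], [3,4], [3,5], [3,6], [3,7], [3,8], [6,7], [6,8]
  2-simplices (8): [0,2,3], [0,2,4], [0,3,4], [0,3,7], [2,3,4], [2,3,5], [3,6,7], [3,6,8]
  3-simplices (1): [0,2,3,4]

giving chain groups C_0 ≅ Z^9, C_1 ≅ Z^17, C_2 ≅ Z^8, C_3 ≅ Z^1.

The boundary map ∂_1: C_1 → C_0 sends each edge [p,q] (with p < q) to q − p. For instance
  ∂[3,5] = [5] − [3].
The 9×17 boundary matrix has rank 8 and Smith normal form diag(1,1,1,1,1,1,1,1).

Boundary ∂_2: C_2 → C_1 acts by ∂[p,q,r] = [q,r] − [p,r] + [p,q]. For instance
  ∂[0,3,4] = [3,4] − [0,4] + [0,3],
  ∂[2,3,5] = [3,5] − [2,5] + [2,3].
As a 17×8 matrix over Z this has rank 7, with invariant factors (1,1,1,1,1,1,1).

∂_3: C_3 → C_2 sends each 3-simplex σ to the alternating sum Σ_i (−1)^i (σ with its i-th vertex removed). For instance
  ∂[0,2,3,4] = [2,3,4] − [0,3,4] + [0,2,4] − [0,2,3].
This gives a 8×1 integer matrix of rank 1; reducing to Smith normal form yields diagonal entries (1).

From H_k ≅ ker(∂_k) / im(∂_{k+1}) we obtain:

  H_3: rank ker ∂_3 − rank ∂_4 = (1 − 1) − 0 = 0, and there is no ∂_4, so H_3 ≅ 0.

H_3 = 0.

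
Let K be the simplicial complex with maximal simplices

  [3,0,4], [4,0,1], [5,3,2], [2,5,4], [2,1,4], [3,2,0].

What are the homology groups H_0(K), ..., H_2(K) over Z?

H_0 ≅ Z,  H_1 ≅ Z,  H_2 = 0.

We work with the vertex ordering 0 < 1 < 2 < 3 < 4 < 5. The simplices of K, each written with vertices in increasing order, are:

  0-simplices (6): [0], [1], [2], [3], [4], [5]
  1-simplices (12): [0,1], [0,2], [0,3], [0,4], [1,2], [1,4], [2,3], [2,4], [2,5], [3,4], [3,5], [4,5]
  2-simplices (6): [0,1,4], [0,2,3], [0,3,4], [1,2,4], [2,3,5], [2,4,5]

so the chain groups are C_0 ≅ Z^6, C_1 ≅ Z^12, C_2 ≅ Z^6.

∂_1: C_1 → C_0 maps an edge to its endpoints' difference, ∂[p,q] = q − p.
The 6×12 boundary matrix has rank 5 and Smith normal form diag(1,1,1,1,1).

Boundary ∂_2: C_2 → C_1 sends each 2-simplex [p,q,r] to [q,r] − [p,r] + [p,q]. For instance
  ∂[0,1,4] = [1,4] − [0,4] + [0,1],
  ∂[1,2,4] = [2,4] − [1,4] + [1,2].
As a 12×6 matrix over Z this has rank 6, with invariant factors (1,1,1,1,1,1).

From H_k ≅ ker(∂_k) / im(∂_{k+1}) we obtain:

  H_0: rank C_0 − rank ∂_1 = 6 − 5 = 1, and the invariant factors of ∂_1 are all 1, so H_0 ≅ Z.
  H_1: rank ker ∂_1 − rank ∂_2 = (12 − 5) − 6 = 1, and the invariant factors of ∂_2 are all 1, so H_1 ≅ Z.
  H_2: rank ker ∂_2 − rank ∂_3 = (6 − 6) − 0 = 0, and there is no ∂_3, so H_2 ≅ 0.

As a check, the Euler characteristic is 6 − 12 + 6 = 0, which agrees with 1 − 1 + 0 = 0.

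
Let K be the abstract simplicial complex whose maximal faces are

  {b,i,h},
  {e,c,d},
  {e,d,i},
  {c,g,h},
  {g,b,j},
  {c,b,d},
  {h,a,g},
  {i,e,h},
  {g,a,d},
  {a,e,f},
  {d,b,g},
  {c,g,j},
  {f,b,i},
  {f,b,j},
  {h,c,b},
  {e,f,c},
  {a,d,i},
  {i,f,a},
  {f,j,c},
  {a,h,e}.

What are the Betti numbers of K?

b_0 = 1, b_1 = 1, b_2 = 0.

Order the vertices as a < b < c < d < e < f < g < h < i < j. Listing each simplex with vertices in this order, K has dimension 2 with simplices:

  0-simplices (10): a, b, c, d, e, f, g, h, i, j
  1-simplices (30): ad, ae, af, ag, ah, ai, bc, bd, bf, bg, bh, bi, bj, cd, ce, cf, cg, ch, cj, de, dg, di, ef, eh, ei, fi, fj, gh, gj, hi
  2-simplices (20): adg, adi, aef, aeh, afi, agh, bcd, bch, bdg, bfi, bfj, bgj, bhi, cde, cef, cfj, cgh, cgj, dei, ehi

Hence C_0 ≅ Z^10, C_1 ≅ Z^30, C_2 ≅ Z^20.

Boundary ∂_1: C_1 → C_0 maps an edge to its endpoints' difference, ∂[p,q] = q − p. For instance
  ∂dg = g − d.
The 10×30 boundary matrix has rank 9 and Smith normal form diag(1,1,1,1,1,1,1,1,1).

Boundary ∂_2: C_2 → C_1 maps a triangle to the signed sum of its edges. For instance
  ∂aef = ef − af + ae,
  ∂bhi = hi − bi + bh.
This gives a 30×20 integer matrix of rank 20; reducing to Smith normal form yields diagonal entries (1,1,1,1,1,1,1,1,1,1,1,1,1,1,1,1,1,1,1,2).

Reading off H_k = ker ∂_k / im ∂_{k+1}:

  H_0: rank C_0 − rank ∂_1 = 10 − 9 = 1, and the invariant factors of ∂_1 are all 1, so H_0 ≅ Z.
  H_1: rank ker ∂_1 − rank ∂_2 = (30 − 9) − 20 = 1, and ∂_2 has invariant factor 2 > 1, so H_1 ≅ Z ⊕ Z/2.
  H_2: rank ker ∂_2 − rank ∂_3 = (20 − 20) − 0 = 0, and there is no ∂_3, so H_2 ≅ 0.

(K is a triangulation of the Klein bottle.)

Hence the Betti numbers are b_0 = 1, b_1 = 1, b_2 = 0.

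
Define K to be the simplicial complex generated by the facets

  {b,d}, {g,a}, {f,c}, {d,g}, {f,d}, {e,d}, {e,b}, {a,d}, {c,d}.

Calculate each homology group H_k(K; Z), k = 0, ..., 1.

Order the vertices as a < b < c < d < e < f < g. Listing each simplex with vertices in this order, K has dimension 1 with simplices:

  0-simplices (7): a, b, c, d, e, f, g
  1-simplices (9): ad, ag, bd, be, cd, cf, de, df, dg

so the chain groups are C_0 ≅ Z^7, C_1 ≅ Z^9.

The boundary map ∂_1: C_1 → C_0 is given by ∂[p,q] = [q] − [p]. For instance
  ∂be = e − b.
The resulting 7×9 matrix has rank 6, and its Smith normal form has invariant factors (1,1,1,1,1,1).

Now H_k = ker ∂_k / im ∂_{k+1}, so:

  H_0: rank C_0 − rank ∂_1 = 7 − 6 = 1, and the invariant factors of ∂_1 are all 1, so H_0 = Z.
  H_1: rank ker ∂_1 − rank ∂_2 = (9 − 6) − 0 = 3, and there is no ∂_2, so H_1 = Z^3.

As a check, the Euler characteristic is 7 − 9 = -2, which agrees with 1 − 3 = -2.

H_0 = Z,  H_1 = Z^3.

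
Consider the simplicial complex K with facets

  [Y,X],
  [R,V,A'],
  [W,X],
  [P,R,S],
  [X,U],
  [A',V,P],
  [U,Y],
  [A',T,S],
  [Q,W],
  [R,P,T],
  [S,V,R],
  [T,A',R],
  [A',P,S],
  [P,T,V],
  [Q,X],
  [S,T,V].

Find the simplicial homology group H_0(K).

H_0 ≅ Z^2.

Take the total order P < Q < R < S < T < U < V < W < X < Y < A' on the vertex set. Then K (dimension 2) consists of the simplices:

  0-simplices (11): [P], [Q], [R], [S], [T], [U], [V], [W], [X], [Y], [A']
  1-simplices (21): [P,R], [P,S], [P,T], [P,V], [P,A'], [Q,W], [Q,X], [R,S], [R,T], [R,V], [R,A'], [S,T], [S,V], [S,A'], [T,V], [T,A'], [U,X], [U,Y], [V,A'], [W,X], [X,Y]
  2-simplices (10): [P,R,S], [P,R,T], [P,S,A'], [P,T,V], [P,V,A'], [R,S,V], [R,T,A'], [R,V,A'], [S,T,V], [S,T,A']

so the chain groups are C_0 ≅ Z^11, C_1 ≅ Z^21, C_2 ≅ Z^10.

∂_1: C_1 → C_0 is given by ∂[p,q] = [q] − [p]. For instance
  ∂[S,A'] = [A'] − [S].
The resulting 11×21 matrix has rank 9, and its Smith normal form has invariant factors (1,1,1,1,1,1,1,1,1).

Boundary ∂_2: C_2 → C_1 acts by ∂[p,q,r] = [q,r] − [p,r] + [p,q]. For instance
  ∂[S,T,V] = [T,V] − [S,V] + [S,T],
  ∂[R,S,V] = [S,V] − [R,V] + [R,S].
The 21×10 boundary matrix has rank 10 and Smith normal form diag(1,1,1,1,1,1,1,1,1,2).

Computing H_k = (kernel of ∂_k) / (image of ∂_{k+1}):

  H_0: rank C_0 − rank ∂_1 = 11 − 9 = 2, and the invariant factors of ∂_1 are all 1, so H_0 = Z^2.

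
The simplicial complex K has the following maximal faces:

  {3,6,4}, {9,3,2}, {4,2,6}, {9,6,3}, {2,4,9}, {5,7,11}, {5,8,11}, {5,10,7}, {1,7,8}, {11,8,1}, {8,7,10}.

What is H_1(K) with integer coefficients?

H_1 ≅ Z^2.

Order the vertices as 1 < 2 < 3 < 4 < 5 < 6 < 7 < 8 < 9 < 10 < 11. Listing each simplex with vertices in this order, K has dimension 2 with simplices:

  0-simplices (11): [1], [2], [3], [4], [5], [6], [7], [8], [9], [10], [11]
  1-simplices (22): [1,7], [1,8], [1,11], [2,3], [2,4], [2,6], [2,9], [3,4], [3,6], [3,9], [4,6], [4,9], [5,7], [5,8], [5,10], [5,11], [6,9], [7,8], [7,10], [7,11], [8,10], [8,11]
  2-simplices (11): [1,7,8], [1,8,11], [2,3,9], [2,4,6], [2,4,9], [3,4,6], [3,6,9], [5,7,10], [5,7,11], [5,8,11], [7,8,10]

giving chain groups C_0 ≅ Z^11, C_1 ≅ Z^22, C_2 ≅ Z^11.

∂_1: C_1 → C_0 maps an edge to its endpoints' difference, ∂[p,q] = q − p. For instance
  ∂[3,6] = [6] − [3].
As a 11×22 matrix over Z this has rank 9, with invariant factors (1,1,1,1,1,1,1,1,1).

Boundary ∂_2: C_2 → C_1 sends each 2-simplex [p,q,r] to [q,r] − [p,r] + [p,q]. For instance
  ∂[5,7,11] = [7,11] − [5,11] + [5,7],
  ∂[2,4,9] = [4,9] − [2,9] + [2,4].
As a 22×11 matrix over Z this has rank 11, with invariant factors (1,1,1,1,1,1,1,1,1,1,1).

Reading off H_k = ker ∂_k / im ∂_{k+1}:

  H_1: rank ker ∂_1 − rank ∂_2 = (22 − 9) − 11 = 2, and the invariant factors of ∂_2 are all 1, so H_1 ≅ Z^2.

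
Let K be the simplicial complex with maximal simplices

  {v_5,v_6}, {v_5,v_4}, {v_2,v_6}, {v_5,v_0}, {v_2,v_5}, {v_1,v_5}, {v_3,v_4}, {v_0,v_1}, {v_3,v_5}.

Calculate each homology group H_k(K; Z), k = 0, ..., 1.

Fix the vertex order v_0 < v_1 < v_2 < v_3 < v_4 < v_5 < v_6 and write every simplex with vertices in increasing order. Then dim K = 1 and the simplices of K are:

  0-simplices (7): [v_0], [v_1], [v_2], [v_3], [v_4], [v_5], [v_6]
  1-simplices (9): [v_0,v_1], [v_0,v_5], [v_1,v_5], [v_2,v_5], [v_2,v_6], [v_3,v_4], [v_3,v_5], [v_4,v_5], [v_5,v_6]

so the chain groups are C_0 ≅ Z^7, C_1 ≅ Z^9.

∂_1: C_1 → C_0 maps an edge to its endpoints' difference, ∂[p,q] = q − p. For instance
  ∂[v_4,v_5] = [v_5] − [v_4].
This gives a 7×9 integer matrix of rank 6; reducing to Smith normal form yields diagonal entries (1,1,1,1,1,1).

Computing H_k = (kernel of ∂_k) / (image of ∂_{k+1}):

  H_0: rank C_0 − rank ∂_1 = 7 − 6 = 1, and the invariant factors of ∂_1 are all 1, so H_0 ≅ Z.
  H_1: rank ker ∂_1 − rank ∂_2 = (9 − 6) − 0 = 3, and there is no ∂_2, so H_1 ≅ Z^3.

As a check, the Euler characteristic is 7 − 9 = -2, which agrees with 1 − 3 = -2.

H_0 ≅ Z,  H_1 ≅ Z^3.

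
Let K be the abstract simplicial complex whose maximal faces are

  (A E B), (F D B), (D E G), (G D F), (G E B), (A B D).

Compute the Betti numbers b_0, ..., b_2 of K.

We work with the vertex ordering A < B < D < E < F < G. The simplices of K, each written with vertices in increasing order, are:

  0-simplices (6): A, B, D, E, F, G
  1-simplices (12): AB, AD, AE, BD, BE, BF, BG, DE, DF, DG, EG, FG
  2-simplices (6): ABD, ABE, BDF, BEG, DEG, DFG

Hence C_0 ≅ Z^6, C_1 ≅ Z^12, C_2 ≅ Z^6.

Boundary ∂_1: C_1 → C_0 is given by ∂[p,q] = [q] − [p].
The resulting 6×12 matrix has rank 5, and its Smith normal form has invariant factors (1,1,1,1,1).

∂_2: C_2 → C_1 sends each 2-simplex [p,q,r] to [q,r] − [p,r] + [p,q]. For instance
  ∂BEG = EG − BG + BE,
  ∂ABD = BD − AD + AB.
This gives a 12×6 integer matrix of rank 6; reducing to Smith normal form yields diagonal entries (1,1,1,1,1,1).

From H_k ≅ ker(∂_k) / im(∂_{k+1}) we obtain:

  H_0: rank C_0 − rank ∂_1 = 6 − 5 = 1, and the invariant factors of ∂_1 are all 1, so H_0 = Z.
  H_1: rank ker ∂_1 − rank ∂_2 = (12 − 5) − 6 = 1, and the invariant factors of ∂_2 are all 1, so H_1 = Z.
  H_2: rank ker ∂_2 − rank ∂_3 = (6 − 6) − 0 = 0, and there is no ∂_3, so H_2 = 0.

Hence the Betti numbers are b_0 = 1, b_1 = 1, b_2 = 0.

b_0 = 1, b_1 = 1, b_2 = 0.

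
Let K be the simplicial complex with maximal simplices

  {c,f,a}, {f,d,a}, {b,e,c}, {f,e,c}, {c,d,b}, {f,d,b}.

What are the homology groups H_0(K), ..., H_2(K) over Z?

H_0 ≅ Z,  H_1 ≅ Z,  H_2 = 0.

Fix the vertex order a < b < c < d < e < f and write every simplex with vertices in increasing order. Then dim K = 2 and the simplices of K are:

  0-simplices (6): a, b, c, d, e, f
  1-simplices (12): ac, ad, af, bc, bd, be, bf, cd, ce, cf, df, ef
  2-simplices (6): acf, adf, bcd, bce, bdf, cef

Hence C_0 ≅ Z^6, C_1 ≅ Z^12, C_2 ≅ Z^6.

The boundary map ∂_1: C_1 → C_0 maps an edge to its endpoints' difference, ∂[p,q] = q − p.
As a 6×12 matrix over Z this has rank 5, with invariant factors (1,1,1,1,1).

∂_2: C_2 → C_1 acts by ∂[p,q,r] = [q,r] − [p,r] + [p,q]. For instance
  ∂adf = df − af + ad,
  ∂bce = ce − be + bc.
The resulting 12×6 matrix has rank 6, and its Smith normal form has invariant factors (1,1,1,1,1,1).

Now H_k = ker ∂_k / im ∂_{k+1}, so:

  H_0: rank C_0 − rank ∂_1 = 6 − 5 = 1, and the invariant factors of ∂_1 are all 1, so H_0 ≅ Z.
  H_1: rank ker ∂_1 − rank ∂_2 = (12 − 5) − 6 = 1, and the invariant factors of ∂_2 are all 1, so H_1 ≅ Z.
  H_2: rank ker ∂_2 − rank ∂_3 = (6 − 6) − 0 = 0, and there is no ∂_3, so H_2 ≅ 0.

(K is a triangulation of the cylinder S^1 x I.)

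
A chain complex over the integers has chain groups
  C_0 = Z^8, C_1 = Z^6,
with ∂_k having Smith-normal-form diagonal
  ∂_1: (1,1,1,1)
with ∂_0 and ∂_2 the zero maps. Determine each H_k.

H_0 ≅ Z^4,  H_1 ≅ Z^2.

H_0: b_0 = 8 − 0 − 4 = 4; torsion from ∂_1 factors > 1: none. So H_0 ≅ Z^4.
H_1: b_1 = 6 − 4 − 0 = 2; torsion from ∂_2 factors > 1: none. So H_1 ≅ Z^2.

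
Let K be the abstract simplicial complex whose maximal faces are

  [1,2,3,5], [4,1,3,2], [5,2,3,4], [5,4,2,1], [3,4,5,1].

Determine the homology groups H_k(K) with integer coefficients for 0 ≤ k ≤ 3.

Fix the vertex order 1 < 2 < 3 < 4 < 5 and write every simplex with vertices in increasing order. Then dim K = 3 and the simplices of K are:

  0-simplices (5): [1], [2], [3], [4], [5]
  1-simplices (10): [1,2], [1,3], [1,4], [1,5], [2,3], [2,4], [2,5], [3,4], [3,5], [4,5]
  2-simplices (10): [1,2,3], [1,2,4], [1,2,5], [1,3,4], [1,3,5], [1,4,5], [2,3,4], [2,3,5], [2,4,5], [3,4,5]
  3-simplices (5): [1,2,3,4], [1,2,3,5], [1,2,4,5], [1,3,4,5], [2,3,4,5]

so the chain groups are C_0 ≅ Z^5, C_1 ≅ Z^10, C_2 ≅ Z^10, C_3 ≅ Z^5.

Boundary ∂_1: C_1 → C_0 sends each edge [p,q] (with p < q) to q − p. For instance
  ∂[3,5] = [5] − [3].
As a 5×10 matrix over Z this has rank 4, with invariant factors (1,1,1,1).

The boundary map ∂_2: C_2 → C_1 maps a triangle to the signed sum of its edges. For instance
  ∂[2,4,5] = [4,5] − [2,5] + [2,4],
  ∂[1,4,5] = [4,5] − [1,5] + [1,4].
This gives a 10×10 integer matrix of rank 6; reducing to Smith normal form yields diagonal entries (1,1,1,1,1,1).

∂_3: C_3 → C_2 sends each 3-simplex σ to the alternating sum Σ_i (−1)^i (σ with its i-th vertex removed). For instance
  ∂[2,3,4,5] = [3,4,5] − [2,4,5] + [2,3,5] − [2,3,4],
  ∂[1,3,4,5] = [3,4,5] − [1,4,5] + [1,3,5] − [1,3,4].
The resulting 10×5 matrix has rank 4, and its Smith normal form has invariant factors (1,1,1,1).

Now H_k = ker ∂_k / im ∂_{k+1}, so:

  H_0: rank C_0 − rank ∂_1 = 5 − 4 = 1, and the invariant factors of ∂_1 are all 1, so H_0 = Z.
  H_1: rank ker ∂_1 − rank ∂_2 = (10 − 4) − 6 = 0, and the invariant factors of ∂_2 are all 1, so H_1 = 0.
  H_2: rank ker ∂_2 − rank ∂_3 = (10 − 6) − 4 = 0, and the invariant factors of ∂_3 are all 1, so H_2 = 0.
  H_3: rank ker ∂_3 − rank ∂_4 = (5 − 4) − 0 = 1, and there is no ∂_4, so H_3 = Z.

As a check, the Euler characteristic is 5 − 10 + 10 − 5 = 0, which agrees with 1 − 0 + 0 − 1 = 0.

H_0 ≅ Z,  H_1 = 0,  H_2 = 0,  H_3 ≅ Z.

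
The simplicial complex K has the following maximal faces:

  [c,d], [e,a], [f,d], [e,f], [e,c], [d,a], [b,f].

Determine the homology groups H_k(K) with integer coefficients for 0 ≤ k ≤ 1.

H_0 = Z,  H_1 = Z^2.

Take the total order a < b < c < d < e < f on the vertex set. Then K (dimension 1) consists of the simplices:

  0-simplices (6): a, b, c, d, e, f
  1-simplices (7): ad, ae, bf, cd, ce, df, ef

giving chain groups C_0 ≅ Z^6, C_1 ≅ Z^7.

∂_1: C_1 → C_0 maps an edge to its endpoints' difference, ∂[p,q] = q − p. For instance
  ∂cd = d − c.
The resulting 6×7 matrix has rank 5, and its Smith normal form has invariant factors (1,1,1,1,1).

From H_k ≅ ker(∂_k) / im(∂_{k+1}) we obtain:

  H_0: rank C_0 − rank ∂_1 = 6 − 5 = 1, and the invariant factors of ∂_1 are all 1, so H_0 ≅ Z.
  H_1: rank ker ∂_1 − rank ∂_2 = (7 − 5) − 0 = 2, and there is no ∂_2, so H_1 ≅ Z^2.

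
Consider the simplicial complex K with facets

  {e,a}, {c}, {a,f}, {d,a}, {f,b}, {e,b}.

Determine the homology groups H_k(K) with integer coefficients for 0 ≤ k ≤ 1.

K has 6 vertices, 5 edges.
rank ∂_0 = 0, rank ∂_1 = 4 ⇒ b_0 = 6 − 0 − 4 = 2; all invariant factors of ∂_1 are 1 so no torsion. So H_0 ≅ Z^2.
rank ∂_1 = 4, rank ∂_2 = 0 ⇒ b_1 = 5 − 4 − 0 = 1. So H_1 ≅ Z.

H_0 ≅ Z^2,  H_1 ≅ Z.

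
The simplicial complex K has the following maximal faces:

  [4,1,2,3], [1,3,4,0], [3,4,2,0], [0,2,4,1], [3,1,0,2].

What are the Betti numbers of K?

b_0 = 1, b_1 = 0, b_2 = 0, b_3 = 1.

Take the total order 0 < 1 < 2 < 3 < 4 on the vertex set. Then K (dimension 3) consists of the simplices:

  0-simplices (5): [0], [1], [2], [3], [4]
  1-simplices (10): [0,1], [0,2], [0,3], [0,4], [1,2], [1,3], [1,4], [2,3], [2,4], [3,4]
  2-simplices (10): [0,1,2], [0,1,3], [0,1,4], [0,2,3], [0,2,4], [0,3,4], [1,2,3], [1,2,4], [1,3,4], [2,3,4]
  3-simplices (5): [0,1,2,3], [0,1,2,4], [0,1,3,4], [0,2,3,4], [1,2,3,4]

so the chain groups are C_0 ≅ Z^5, C_1 ≅ Z^10, C_2 ≅ Z^10, C_3 ≅ Z^5.

Boundary ∂_1: C_1 → C_0 is given by ∂[p,q] = [q] − [p]. For instance
  ∂[0,2] = [2] − [0].
This gives a 5×10 integer matrix of rank 4; reducing to Smith normal form yields diagonal entries (1,1,1,1).

Boundary ∂_2: C_2 → C_1 sends each 2-simplex [p,q,r] to [q,r] − [p,r] + [p,q]. For instance
  ∂[1,3,4] = [3,4] − [1,4] + [1,3],
  ∂[0,1,2] = [1,2] − [0,2] + [0,1].
The resulting 10×10 matrix has rank 6, and its Smith normal form has invariant factors (1,1,1,1,1,1).

∂_3: C_3 → C_2 sends each 3-simplex σ to the alternating sum Σ_i (−1)^i (σ with its i-th vertex removed). For instance
  ∂[1,2,3,4] = [2,3,4] − [1,3,4] + [1,2,4] − [1,2,3],
  ∂[0,2,3,4] = [2,3,4] − [0,3,4] + [0,2,4] − [0,2,3].
The 10×5 boundary matrix has rank 4 and Smith normal form diag(1,1,1,1).

Reading off H_k = ker ∂_k / im ∂_{k+1}:

  H_0: rank C_0 − rank ∂_1 = 5 − 4 = 1, and the invariant factors of ∂_1 are all 1, so H_0 = Z.
  H_1: rank ker ∂_1 − rank ∂_2 = (10 − 4) − 6 = 0, and the invariant factors of ∂_2 are all 1, so H_1 = 0.
  H_2: rank ker ∂_2 − rank ∂_3 = (10 − 6) − 4 = 0, and the invariant factors of ∂_3 are all 1, so H_2 = 0.
  H_3: rank ker ∂_3 − rank ∂_4 = (5 − 4) − 0 = 1, and there is no ∂_4, so H_3 = Z.

(K is a triangulation of the 3-sphere S^3.)

Hence the Betti numbers are b_0 = 1, b_1 = 0, b_2 = 0, b_3 = 1.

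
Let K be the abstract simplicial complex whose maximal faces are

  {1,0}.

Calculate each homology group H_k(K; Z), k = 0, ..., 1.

K has 2 vertices, 1 edge.
rank ∂_0 = 0, rank ∂_1 = 1 ⇒ b_0 = 2 − 0 − 1 = 1; all invariant factors of ∂_1 are 1 so no torsion. So H_0 ≅ Z.
rank ∂_1 = 1, rank ∂_2 = 0 ⇒ b_1 = 1 − 1 − 0 = 0. So H_1 ≅ 0.

H_0 = Z,  H_1 = 0.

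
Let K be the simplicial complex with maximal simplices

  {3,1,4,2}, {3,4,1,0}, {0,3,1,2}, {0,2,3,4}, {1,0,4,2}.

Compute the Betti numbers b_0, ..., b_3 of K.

Order the vertices as 0 < 1 < 2 < 3 < 4. Listing each simplex with vertices in this order, K has dimension 3 with simplices:

  0-simplices (5): [0], [1], [2], [3], [4]
  1-simplices (10): [0,1], [0,2], [0,3], [0,4], [1,2], [1,3], [1,4], [2,3], [2,4], [3,4]
  2-simplices (10): [0,1,2], [0,1,3], [0,1,4], [0,2,3], [0,2,4], [0,3,4], [1,2,3], [1,2,4], [1,3,4], [2,3,4]
  3-simplices (5): [0,1,2,3], [0,1,2,4], [0,1,3,4], [0,2,3,4], [1,2,3,4]

so the chain groups are C_0 ≅ Z^5, C_1 ≅ Z^10, C_2 ≅ Z^10, C_3 ≅ Z^5.

∂_1: C_1 → C_0 maps an edge to its endpoints' difference, ∂[p,q] = q − p. For instance
  ∂[0,1] = [1] − [0].
The 5×10 boundary matrix has rank 4 and Smith normal form diag(1,1,1,1).

∂_2: C_2 → C_1 sends each 2-simplex [p,q,r] to [q,r] − [p,r] + [p,q]. For instance
  ∂[0,1,3] = [1,3] − [0,3] + [0,1],
  ∂[1,2,3] = [2,3] − [1,3] + [1,2].
As a 10×10 matrix over Z this has rank 6, with invariant factors (1,1,1,1,1,1).

∂_3: C_3 → C_2 sends each 3-simplex σ to the alternating sum Σ_i (−1)^i (σ with its i-th vertex removed). For instance
  ∂[0,1,3,4] = [1,3,4] − [0,3,4] + [0,1,4] − [0,1,3],
  ∂[0,2,3,4] = [2,3,4] − [0,3,4] + [0,2,4] − [0,2,3].
The resulting 10×5 matrix has rank 4, and its Smith normal form has invariant factors (1,1,1,1).

Now H_k = ker ∂_k / im ∂_{k+1}, so:

  H_0: rank C_0 − rank ∂_1 = 5 − 4 = 1, and the invariant factors of ∂_1 are all 1, so H_0 ≅ Z.
  H_1: rank ker ∂_1 − rank ∂_2 = (10 − 4) − 6 = 0, and the invariant factors of ∂_2 are all 1, so H_1 ≅ 0.
  H_2: rank ker ∂_2 − rank ∂_3 = (10 − 6) − 4 = 0, and the invariant factors of ∂_3 are all 1, so H_2 ≅ 0.
  H_3: rank ker ∂_3 − rank ∂_4 = (5 − 4) − 0 = 1, and there is no ∂_4, so H_3 ≅ Z.

As a check, the Euler characteristic is 5 − 10 + 10 − 5 = 0, which agrees with 1 − 0 + 0 − 1 = 0.

Hence the Betti numbers are b_0 = 1, b_1 = 0, b_2 = 0, b_3 = 1.

b_0 = 1, b_1 = 0, b_2 = 0, b_3 = 1.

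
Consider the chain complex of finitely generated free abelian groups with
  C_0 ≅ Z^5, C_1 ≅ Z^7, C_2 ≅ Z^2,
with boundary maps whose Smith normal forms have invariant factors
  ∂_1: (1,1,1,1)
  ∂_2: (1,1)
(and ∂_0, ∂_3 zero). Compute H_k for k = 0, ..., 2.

H_0: b_0 = 5 − 0 − 4 = 1; torsion from ∂_1 factors > 1: none. So H_0 = Z.
H_1: b_1 = 7 − 4 − 2 = 1; torsion from ∂_2 factors > 1: none. So H_1 = Z.
H_2: b_2 = 2 − 2 − 0 = 0; torsion from ∂_3 factors > 1: none. So H_2 = 0.

H_0 = Z,  H_1 = Z,  H_2 = 0.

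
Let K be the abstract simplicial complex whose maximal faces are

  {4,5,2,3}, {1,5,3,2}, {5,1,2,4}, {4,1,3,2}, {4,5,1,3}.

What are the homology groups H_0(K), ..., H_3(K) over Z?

H_0 = Z,  H_1 = 0,  H_2 = 0,  H_3 = Z.

K has 5 vertices, 10 edges, 10 triangles, 5 3-simplices.
rank ∂_0 = 0, rank ∂_1 = 4 ⇒ b_0 = 5 − 0 − 4 = 1; all invariant factors of ∂_1 are 1 so no torsion. So H_0 ≅ Z.
rank ∂_1 = 4, rank ∂_2 = 6 ⇒ b_1 = 10 − 4 − 6 = 0; all invariant factors of ∂_2 are 1 so no torsion. So H_1 ≅ 0.
rank ∂_2 = 6, rank ∂_3 = 4 ⇒ b_2 = 10 − 6 − 4 = 0; all invariant factors of ∂_3 are 1 so no torsion. So H_2 ≅ 0.
rank ∂_3 = 4, rank ∂_4 = 0 ⇒ b_3 = 5 − 4 − 0 = 1. So H_3 ≅ Z.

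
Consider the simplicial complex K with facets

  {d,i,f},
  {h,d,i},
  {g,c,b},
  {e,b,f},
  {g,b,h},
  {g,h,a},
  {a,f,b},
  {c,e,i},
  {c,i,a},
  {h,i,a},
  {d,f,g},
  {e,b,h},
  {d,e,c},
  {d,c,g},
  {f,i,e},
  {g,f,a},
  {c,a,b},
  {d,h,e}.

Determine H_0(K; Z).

We work with the vertex ordering a < b < c < d < e < f < g < h < i. The simplices of K, each written with vertices in increasing order, are:

  0-simplices (9): a, b, c, d, e, f, g, h, i
  1-simplices (27): ab, ac, af, ag, ah, ai, bc, be, bf, bg, bh, cd, ce, cg, ci, de, df, dg, dh, di, ef, eh, ei, fg, fi, gh, hi
  2-simplices (18): abc, abf, aci, afg, agh, ahi, bcg, bef, beh, bgh, cde, cdg, cei, deh, dfg, dfi, dhi, efi

Hence C_0 ≅ Z^9, C_1 ≅ Z^27, C_2 ≅ Z^18.

Boundary ∂_1: C_1 → C_0 sends each edge [p,q] (with p < q) to q − p.
The resulting 9×27 matrix has rank 8, and its Smith normal form has invariant factors (1,1,1,1,1,1,1,1).

The boundary map ∂_2: C_2 → C_1 acts by ∂[p,q,r] = [q,r] − [p,r] + [p,q]. For instance
  ∂deh = eh − dh + de,
  ∂bef = ef − bf + be.
The resulting 27×18 matrix has rank 18, and its Smith normal form has invariant factors (1,1,1,1,1,1,1,1,1,1,1,1,1,1,1,1,1,2).

Now H_k = ker ∂_k / im ∂_{k+1}, so:

  H_0: rank C_0 − rank ∂_1 = 9 − 8 = 1, and the invariant factors of ∂_1 are all 1, so H_0 = Z.

H_0 = Z.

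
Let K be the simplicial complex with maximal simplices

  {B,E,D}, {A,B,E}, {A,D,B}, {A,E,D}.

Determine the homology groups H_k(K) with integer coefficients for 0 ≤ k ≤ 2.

Take the total order A < B < D < E on the vertex set. Then K (dimension 2) consists of the simplices:

  0-simplices (4): A, B, D, E
  1-simplices (6): AB, AD, AE, BD, BE, DE
  2-simplices (4): ABD, ABE, ADE, BDE

so the chain groups are C_0 ≅ Z^4, C_1 ≅ Z^6, C_2 ≅ Z^4.

∂_1: C_1 → C_0 sends each edge [p,q] (with p < q) to q − p.
As a 4×6 matrix over Z this has rank 3, with invariant factors (1,1,1).

The boundary map ∂_2: C_2 → C_1 maps a triangle to the signed sum of its edges. For instance
  ∂ABD = BD − AD + AB,
  ∂ADE = DE − AE + AD.
The resulting 6×4 matrix has rank 3, and its Smith normal form has invariant factors (1,1,1).

Now H_k = ker ∂_k / im ∂_{k+1}, so:

  H_0: rank C_0 − rank ∂_1 = 4 − 3 = 1, and the invariant factors of ∂_1 are all 1, so H_0 ≅ Z.
  H_1: rank ker ∂_1 − rank ∂_2 = (6 − 3) − 3 = 0, and the invariant factors of ∂_2 are all 1, so H_1 ≅ 0.
  H_2: rank ker ∂_2 − rank ∂_3 = (4 − 3) − 0 = 1, and there is no ∂_3, so H_2 ≅ Z.

H_0 ≅ Z,  H_1 = 0,  H_2 ≅ Z.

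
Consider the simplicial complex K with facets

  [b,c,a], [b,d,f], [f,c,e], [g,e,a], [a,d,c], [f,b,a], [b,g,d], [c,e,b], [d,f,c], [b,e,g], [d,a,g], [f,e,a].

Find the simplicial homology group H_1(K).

H_1 ≅ Z/2Z.

Fix the vertex order a < b < c < d < e < f < g and write every simplex with vertices in increasing order. Then dim K = 2 and the simplices of K are:

  0-simplices (7): a, b, c, d, e, f, g
  1-simplices (18): ab, ac, ad, ae, af, ag, bc, bd, be, bf, bg, cd, ce, cf, df, dg, ef, eg
  2-simplices (12): abc, abf, acd, adg, aef, aeg, bce, bdf, bdg, beg, cdf, cef

giving chain groups C_0 ≅ Z^7, C_1 ≅ Z^18, C_2 ≅ Z^12.

The boundary map ∂_1: C_1 → C_0 sends each edge [p,q] (with p < q) to q − p.
This gives a 7×18 integer matrix of rank 6; reducing to Smith normal form yields diagonal entries (1,1,1,1,1,1).

Boundary ∂_2: C_2 → C_1 acts by ∂[p,q,r] = [q,r] − [p,r] + [p,q]. For instance
  ∂abf = bf − af + ab,
  ∂adg = dg − ag + ad.
This gives a 18×12 integer matrix of rank 12; reducing to Smith normal form yields diagonal entries (1,1,1,1,1,1,1,1,1,1,1,2).

Reading off H_k = ker ∂_k / im ∂_{k+1}:

  H_1: rank ker ∂_1 − rank ∂_2 = (18 − 6) − 12 = 0, and ∂_2 has invariant factor 2 > 1, so H_1 = Z/2Z.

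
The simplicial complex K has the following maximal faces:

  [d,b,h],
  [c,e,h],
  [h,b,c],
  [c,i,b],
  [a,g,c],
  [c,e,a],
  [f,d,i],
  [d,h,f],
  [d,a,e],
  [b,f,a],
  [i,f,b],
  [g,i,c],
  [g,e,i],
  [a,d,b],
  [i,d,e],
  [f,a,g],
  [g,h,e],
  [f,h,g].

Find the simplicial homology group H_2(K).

H_2 ≅ 0.

K has 9 vertices, 27 edges, 18 triangles.
rank ∂_2 = 18, rank ∂_3 = 0 ⇒ b_2 = 18 − 18 − 0 = 0. So H_2 = 0.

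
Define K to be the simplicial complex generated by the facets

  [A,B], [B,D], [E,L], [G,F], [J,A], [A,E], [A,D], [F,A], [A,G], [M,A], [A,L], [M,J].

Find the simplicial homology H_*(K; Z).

H_0 ≅ Z,  H_1 ≅ Z^4.

Fix the vertex order A < B < D < E < F < G < J < L < M and write every simplex with vertices in increasing order. Then dim K = 1 and the simplices of K are:

  0-simplices (9): A, B, D, E, F, G, J, L, M
  1-simplices (12): AB, AD, AE, AF, AG, AJ, AL, AM, BD, EL, FG, JM

giving chain groups C_0 ≅ Z^9, C_1 ≅ Z^12.

∂_1: C_1 → C_0 is given by ∂[p,q] = [q] − [p].
As a 9×12 matrix over Z this has rank 8, with invariant factors (1,1,1,1,1,1,1,1).

Now H_k = ker ∂_k / im ∂_{k+1}, so:

  H_0: rank C_0 − rank ∂_1 = 9 − 8 = 1, and the invariant factors of ∂_1 are all 1, so H_0 ≅ Z.
  H_1: rank ker ∂_1 − rank ∂_2 = (12 − 8) − 0 = 4, and there is no ∂_2, so H_1 ≅ Z^4.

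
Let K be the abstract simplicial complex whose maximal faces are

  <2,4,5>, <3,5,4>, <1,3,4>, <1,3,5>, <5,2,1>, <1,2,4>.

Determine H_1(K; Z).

Take the total order 1 < 2 < 3 < 4 < 5 on the vertex set. Then K (dimension 2) consists of the simplices:

  0-simplices (5): [1], [2], [3], [4], [5]
  1-simplices (9): [1,2], [1,3], [1,4], [1,5], [2,4], [2,5], [3,4], [3,5], [4,5]
  2-simplices (6): [1,2,4], [1,2,5], [1,3,4], [1,3,5], [2,4,5], [3,4,5]

Hence C_0 ≅ Z^5, C_1 ≅ Z^9, C_2 ≅ Z^6.

∂_1: C_1 → C_0 maps an edge to its endpoints' difference, ∂[p,q] = q − p.
As a 5×9 matrix over Z this has rank 4, with invariant factors (1,1,1,1).

∂_2: C_2 → C_1 maps a triangle to the signed sum of its edges. For instance
  ∂[2,4,5] = [4,5] − [2,5] + [2,4],
  ∂[1,3,4] = [3,4] − [1,4] + [1,3].
This gives a 9×6 integer matrix of rank 5; reducing to Smith normal form yields diagonal entries (1,1,1,1,1).

Computing H_k = (kernel of ∂_k) / (image of ∂_{k+1}):

  H_1: rank ker ∂_1 − rank ∂_2 = (9 − 4) − 5 = 0, and the invariant factors of ∂_2 are all 1, so H_1 = 0.

H_1 = 0.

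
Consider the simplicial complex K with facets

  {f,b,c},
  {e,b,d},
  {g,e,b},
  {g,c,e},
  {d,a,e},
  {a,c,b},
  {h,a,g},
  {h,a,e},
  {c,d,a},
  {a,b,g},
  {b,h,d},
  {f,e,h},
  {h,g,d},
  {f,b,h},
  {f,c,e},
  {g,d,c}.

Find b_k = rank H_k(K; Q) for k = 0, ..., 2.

We work with the vertex ordering a < b < c < d < e < f < g < h. The simplices of K, each written with vertices in increasing order, are:

  0-simplices (8): a, b, c, d, e, f, g, h
  1-simplices (24): ab, ac, ad, ae, ag, ah, bc, bd, be, bf, bg, bh, cd, ce, cf, cg, de, dg, dh, ef, eg, eh, fh, gh
  2-simplices (16): abc, abg, acd, ade, aeh, agh, bcf, bde, bdh, beg, bfh, cdg, cef, ceg, dgh, efh

giving chain groups C_0 ≅ Z^8, C_1 ≅ Z^24, C_2 ≅ Z^16.

The boundary map ∂_1: C_1 → C_0 sends each edge [p,q] (with p < q) to q − p. For instance
  ∂eh = h − e.
As a 8×24 matrix over Z this has rank 7, with invariant factors (1,1,1,1,1,1,1).

Boundary ∂_2: C_2 → C_1 acts by ∂[p,q,r] = [q,r] − [p,r] + [p,q]. For instance
  ∂abc = bc − ac + ab,
  ∂acd = cd − ad + ac.
The resulting 24×16 matrix has rank 15, and its Smith normal form has invariant factors (1,1,1,1,1,1,1,1,1,1,1,1,1,1,1).

From H_k ≅ ker(∂_k) / im(∂_{k+1}) we obtain:

  H_0: rank C_0 − rank ∂_1 = 8 − 7 = 1, and the invariant factors of ∂_1 are all 1, so H_0 = Z.
  H_1: rank ker ∂_1 − rank ∂_2 = (24 − 7) − 15 = 2, and the invariant factors of ∂_2 are all 1, so H_1 = Z^2.
  H_2: rank ker ∂_2 − rank ∂_3 = (16 − 15) − 0 = 1, and there is no ∂_3, so H_2 = Z.

(K is a triangulation of the torus T^2.)

Hence the Betti numbers are b_0 = 1, b_1 = 2, b_2 = 1.

b_0 = 1, b_1 = 2, b_2 = 1.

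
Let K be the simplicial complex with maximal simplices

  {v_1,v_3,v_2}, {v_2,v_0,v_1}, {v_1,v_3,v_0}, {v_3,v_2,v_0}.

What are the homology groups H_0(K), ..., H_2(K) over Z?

H_0 = Z,  H_1 = 0,  H_2 = Z.

Fix the vertex order v_0 < v_1 < v_2 < v_3 and write every simplex with vertices in increasing order. Then dim K = 2 and the simplices of K are:

  0-simplices (4): [v_0], [v_1], [v_2], [v_3]
  1-simplices (6): [v_0,v_1], [v_0,v_2], [v_0,v_3], [v_1,v_2], [v_1,v_3], [v_2,v_3]
  2-simplices (4): [v_0,v_1,v_2], [v_0,v_1,v_3], [v_0,v_2,v_3], [v_1,v_2,v_3]

Hence C_0 ≅ Z^4, C_1 ≅ Z^6, C_2 ≅ Z^4.

Boundary ∂_1: C_1 → C_0 maps an edge to its endpoints' difference, ∂[p,q] = q − p. For instance
  ∂[v_0,v_2] = [v_2] − [v_0].
As a 4×6 matrix over Z this has rank 3, with invariant factors (1,1,1).

The boundary map ∂_2: C_2 → C_1 maps a triangle to the signed sum of its edges. For instance
  ∂[v_0,v_1,v_3] = [v_1,v_3] − [v_0,v_3] + [v_0,v_1],
  ∂[v_0,v_2,v_3] = [v_2,v_3] − [v_0,v_3] + [v_0,v_2].
This gives a 6×4 integer matrix of rank 3; reducing to Smith normal form yields diagonal entries (1,1,1).

Computing H_k = (kernel of ∂_k) / (image of ∂_{k+1}):

  H_0: rank C_0 − rank ∂_1 = 4 − 3 = 1, and the invariant factors of ∂_1 are all 1, so H_0 ≅ Z.
  H_1: rank ker ∂_1 − rank ∂_2 = (6 − 3) − 3 = 0, and the invariant factors of ∂_2 are all 1, so H_1 ≅ 0.
  H_2: rank ker ∂_2 − rank ∂_3 = (4 − 3) − 0 = 1, and there is no ∂_3, so H_2 ≅ Z.

(K is a triangulation of the 2-sphere S^2.)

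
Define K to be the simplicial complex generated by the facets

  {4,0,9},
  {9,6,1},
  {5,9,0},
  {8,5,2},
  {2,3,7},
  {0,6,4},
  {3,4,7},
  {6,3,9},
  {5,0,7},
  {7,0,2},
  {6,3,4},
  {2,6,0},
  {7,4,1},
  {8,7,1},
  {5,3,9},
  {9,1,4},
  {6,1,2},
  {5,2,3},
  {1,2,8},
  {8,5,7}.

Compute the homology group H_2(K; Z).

Take the total order 0 < 1 < 2 < 3 < 4 < 5 < 6 < 7 < 8 < 9 on the vertex set. Then K (dimension 2) consists of the simplices:

  0-simplices (10): [0], [1], [2], [3], [4], [5], [6], [7], [8], [9]
  1-simplices (30): (30 of them)
  2-simplices (20): (20 of them)

Hence C_0 ≅ Z^10, C_1 ≅ Z^30, C_2 ≅ Z^20.

The boundary map ∂_1: C_1 → C_0 sends each edge [p,q] (with p < q) to q − p. For instance
  ∂[2,3] = [3] − [2].
The resulting 10×30 matrix has rank 9, and its Smith normal form has invariant factors (1,1,1,1,1,1,1,1,1).

∂_2: C_2 → C_1 sends each 2-simplex [p,q,r] to [q,r] − [p,r] + [p,q]. For instance
  ∂[1,6,9] = [6,9] − [1,9] + [1,6],
  ∂[0,4,9] = [4,9] − [0,9] + [0,4].
As a 30×20 matrix over Z this has rank 20, with invariant factors (1,1,1,1,1,1,1,1,1,1,1,1,1,1,1,1,1,1,1,2).

From H_k ≅ ker(∂_k) / im(∂_{k+1}) we obtain:

  H_2: rank ker ∂_2 − rank ∂_3 = (20 − 20) − 0 = 0, and there is no ∂_3, so H_2 ≅ 0.

H_2 = 0.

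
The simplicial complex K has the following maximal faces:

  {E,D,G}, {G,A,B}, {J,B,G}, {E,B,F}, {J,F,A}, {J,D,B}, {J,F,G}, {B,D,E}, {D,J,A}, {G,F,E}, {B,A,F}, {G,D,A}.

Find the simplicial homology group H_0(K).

We work with the vertex ordering A < B < D < E < F < G < J. The simplices of K, each written with vertices in increasing order, are:

  0-simplices (7): A, B, D, E, F, G, J
  1-simplices (18): AB, AD, AF, AG, AJ, BD, BE, BF, BG, BJ, DE, DG, DJ, EF, EG, FG, FJ, GJ
  2-simplices (12): ABF, ABG, ADG, ADJ, AFJ, BDE, BDJ, BEF, BGJ, DEG, EFG, FGJ

Hence C_0 ≅ Z^7, C_1 ≅ Z^18, C_2 ≅ Z^12.

Boundary ∂_1: C_1 → C_0 sends each edge [p,q] (with p < q) to q − p. For instance
  ∂AG = G − A.
This gives a 7×18 integer matrix of rank 6; reducing to Smith normal form yields diagonal entries (1,1,1,1,1,1).

Boundary ∂_2: C_2 → C_1 sends each 2-simplex [p,q,r] to [q,r] − [p,r] + [p,q]. For instance
  ∂BDJ = DJ − BJ + BD,
  ∂EFG = FG − EG + EF.
This gives a 18×12 integer matrix of rank 12; reducing to Smith normal form yields diagonal entries (1,1,1,1,1,1,1,1,1,1,1,2).

Computing H_k = (kernel of ∂_k) / (image of ∂_{k+1}):

  H_0: rank C_0 − rank ∂_1 = 7 − 6 = 1, and the invariant factors of ∂_1 are all 1, so H_0 = Z.

H_0 ≅ Z.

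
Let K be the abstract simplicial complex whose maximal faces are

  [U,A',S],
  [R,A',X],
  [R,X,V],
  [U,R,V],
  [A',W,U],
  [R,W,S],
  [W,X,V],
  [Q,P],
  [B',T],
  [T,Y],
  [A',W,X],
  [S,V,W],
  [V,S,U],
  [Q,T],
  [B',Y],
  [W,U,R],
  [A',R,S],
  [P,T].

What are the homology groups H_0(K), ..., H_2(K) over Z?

Take the total order P < Q < R < S < T < U < V < W < X < Y < A' < B' on the vertex set. Then K (dimension 2) consists of the simplices:

  0-simplices (12): [P], [Q], [R], [S], [T], [U], [V], [W], [X], [Y], [A'], [B']
  1-simplices (24): (24 of them)
  2-simplices (12): [R,S,W], [R,S,A'], [R,U,V], [R,U,W], [R,V,X], [R,X,A'], [S,U,V], [S,U,A'], [S,V,W], [U,W,A'], [V,W,X], [W,X,A']

so the chain groups are C_0 ≅ Z^12, C_1 ≅ Z^24, C_2 ≅ Z^12.

Boundary ∂_1: C_1 → C_0 is given by ∂[p,q] = [q] − [p].
This gives a 12×24 integer matrix of rank 10; reducing to Smith normal form yields diagonal entries (1,1,1,1,1,1,1,1,1,1).

The boundary map ∂_2: C_2 → C_1 acts by ∂[p,q,r] = [q,r] − [p,r] + [p,q]. For instance
  ∂[V,W,X] = [W,X] − [V,X] + [V,W],
  ∂[R,U,W] = [U,W] − [R,W] + [R,U].
As a 24×12 matrix over Z this has rank 12, with invariant factors (1,1,1,1,1,1,1,1,1,1,1,2).

Computing H_k = (kernel of ∂_k) / (image of ∂_{k+1}):

  H_0: rank C_0 − rank ∂_1 = 12 − 10 = 2, and the invariant factors of ∂_1 are all 1, so H_0 = Z^2.
  H_1: rank ker ∂_1 − rank ∂_2 = (24 − 10) − 12 = 2, and ∂_2 has invariant factor 2 > 1, so H_1 = Z^2 ⊕ Z/2Z.
  H_2: rank ker ∂_2 − rank ∂_3 = (12 − 12) − 0 = 0, and there is no ∂_3, so H_2 = 0.

As a check, the Euler characteristic is 12 − 24 + 12 = 0, which agrees with 2 − 2 + 0 = 0.

H_0 = Z^2,  H_1 = Z^2 ⊕ Z/2Z,  H_2 = 0.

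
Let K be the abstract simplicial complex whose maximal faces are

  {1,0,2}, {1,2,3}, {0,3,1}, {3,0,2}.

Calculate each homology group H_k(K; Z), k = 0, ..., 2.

H_0 = Z,  H_1 = 0,  H_2 = Z.

Order the vertices as 0 < 1 < 2 < 3. Listing each simplex with vertices in this order, K has dimension 2 with simplices:

  0-simplices (4): [0], [1], [2], [3]
  1-simplices (6): [0,1], [0,2], [0,3], [1,2], [1,3], [2,3]
  2-simplices (4): [0,1,2], [0,1,3], [0,2,3], [1,2,3]

giving chain groups C_0 ≅ Z^4, C_1 ≅ Z^6, C_2 ≅ Z^4.

Boundary ∂_1: C_1 → C_0 is given by ∂[p,q] = [q] − [p]. For instance
  ∂[0,1] = [1] − [0].
This gives a 4×6 integer matrix of rank 3; reducing to Smith normal form yields diagonal entries (1,1,1).

The boundary map ∂_2: C_2 → C_1 acts by ∂[p,q,r] = [q,r] − [p,r] + [p,q]. For instance
  ∂[0,2,3] = [2,3] − [0,3] + [0,2],
  ∂[0,1,3] = [1,3] − [0,3] + [0,1].
As a 6×4 matrix over Z this has rank 3, with invariant factors (1,1,1).

Computing H_k = (kernel of ∂_k) / (image of ∂_{k+1}):

  H_0: rank C_0 − rank ∂_1 = 4 − 3 = 1, and the invariant factors of ∂_1 are all 1, so H_0 = Z.
  H_1: rank ker ∂_1 − rank ∂_2 = (6 − 3) − 3 = 0, and the invariant factors of ∂_2 are all 1, so H_1 = 0.
  H_2: rank ker ∂_2 − rank ∂_3 = (4 − 3) − 0 = 1, and there is no ∂_3, so H_2 = Z.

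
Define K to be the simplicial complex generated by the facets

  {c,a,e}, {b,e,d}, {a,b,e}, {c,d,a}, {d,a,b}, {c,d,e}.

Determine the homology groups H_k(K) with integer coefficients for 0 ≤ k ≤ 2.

Order the vertices as a < b < c < d < e. Listing each simplex with vertices in this order, K has dimension 2 with simplices:

  0-simplices (5): a, b, c, d, e
  1-simplices (9): ab, ac, ad, ae, bd, be, cd, ce, de
  2-simplices (6): abd, abe, acd, ace, bde, cde

Hence C_0 ≅ Z^5, C_1 ≅ Z^9, C_2 ≅ Z^6.

The boundary map ∂_1: C_1 → C_0 maps an edge to its endpoints' difference, ∂[p,q] = q − p.
The resulting 5×9 matrix has rank 4, and its Smith normal form has invariant factors (1,1,1,1).

The boundary map ∂_2: C_2 → C_1 acts by ∂[p,q,r] = [q,r] − [p,r] + [p,q]. For instance
  ∂acd = cd − ad + ac,
  ∂abd = bd − ad + ab.
The 9×6 boundary matrix has rank 5 and Smith normal form diag(1,1,1,1,1).

Reading off H_k = ker ∂_k / im ∂_{k+1}:

  H_0: rank C_0 − rank ∂_1 = 5 − 4 = 1, and the invariant factors of ∂_1 are all 1, so H_0 = Z.
  H_1: rank ker ∂_1 − rank ∂_2 = (9 − 4) − 5 = 0, and the invariant factors of ∂_2 are all 1, so H_1 = 0.
  H_2: rank ker ∂_2 − rank ∂_3 = (6 − 5) − 0 = 1, and there is no ∂_3, so H_2 = Z.

As a check, the Euler characteristic is 5 − 9 + 6 = 2, which agrees with 1 − 0 + 1 = 2.
(K is a triangulation of the 2-sphere S^2.)

H_0 = Z,  H_1 = 0,  H_2 = Z.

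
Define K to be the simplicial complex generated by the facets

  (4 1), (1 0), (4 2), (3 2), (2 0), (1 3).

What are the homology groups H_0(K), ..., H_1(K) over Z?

Take the total order 0 < 1 < 2 < 3 < 4 on the vertex set. Then K (dimension 1) consists of the simplices:

  0-simplices (5): [0], [1], [2], [3], [4]
  1-simplices (6): [0,1], [0,2], [1,3], [1,4], [2,3], [2,4]

so the chain groups are C_0 ≅ Z^5, C_1 ≅ Z^6.

Boundary ∂_1: C_1 → C_0 sends each edge [p,q] (with p < q) to q − p.
The resulting 5×6 matrix has rank 4, and its Smith normal form has invariant factors (1,1,1,1).

Reading off H_k = ker ∂_k / im ∂_{k+1}:

  H_0: rank C_0 − rank ∂_1 = 5 − 4 = 1, and the invariant factors of ∂_1 are all 1, so H_0 ≅ Z.
  H_1: rank ker ∂_1 − rank ∂_2 = (6 − 4) − 0 = 2, and there is no ∂_2, so H_1 ≅ Z^2.

H_0 ≅ Z,  H_1 ≅ Z^2.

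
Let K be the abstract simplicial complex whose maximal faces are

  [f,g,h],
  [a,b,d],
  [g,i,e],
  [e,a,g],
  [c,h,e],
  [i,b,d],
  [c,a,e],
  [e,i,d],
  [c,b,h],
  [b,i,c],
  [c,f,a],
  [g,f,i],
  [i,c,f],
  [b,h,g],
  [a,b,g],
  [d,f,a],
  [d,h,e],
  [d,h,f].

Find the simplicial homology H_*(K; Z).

Take the total order a < b < c < d < e < f < g < h < i on the vertex set. Then K (dimension 2) consists of the simplices:

  0-simplices (9): a, b, c, d, e, f, g, h, i
  1-simplices (27): ab, ac, ad, ae, af, ag, bc, bd, bg, bh, bi, ce, cf, ch, ci, de, df, dh, di, eg, eh, ei, fg, fh, fi, gh, gi
  2-simplices (18): abd, abg, ace, acf, adf, aeg, bch, bci, bdi, bgh, ceh, cfi, deh, dei, dfh, egi, fgh, fgi

giving chain groups C_0 ≅ Z^9, C_1 ≅ Z^27, C_2 ≅ Z^18.

∂_1: C_1 → C_0 sends each edge [p,q] (with p < q) to q − p.
This gives a 9×27 integer matrix of rank 8; reducing to Smith normal form yields diagonal entries (1,1,1,1,1,1,1,1).

∂_2: C_2 → C_1 sends each 2-simplex [p,q,r] to [q,r] − [p,r] + [p,q]. For instance
  ∂bci = ci − bi + bc,
  ∂bgh = gh − bh + bg.
The 27×18 boundary matrix has rank 17 and Smith normal form diag(1,1,1,1,1,1,1,1,1,1,1,1,1,1,1,1,1).

Now H_k = ker ∂_k / im ∂_{k+1}, so:

  H_0: rank C_0 − rank ∂_1 = 9 − 8 = 1, and the invariant factors of ∂_1 are all 1, so H_0 ≅ Z.
  H_1: rank ker ∂_1 − rank ∂_2 = (27 − 8) − 17 = 2, and the invariant factors of ∂_2 are all 1, so H_1 ≅ Z^2.
  H_2: rank ker ∂_2 − rank ∂_3 = (18 − 17) − 0 = 1, and there is no ∂_3, so H_2 ≅ Z.

H_0 ≅ Z,  H_1 ≅ Z^2,  H_2 ≅ Z.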